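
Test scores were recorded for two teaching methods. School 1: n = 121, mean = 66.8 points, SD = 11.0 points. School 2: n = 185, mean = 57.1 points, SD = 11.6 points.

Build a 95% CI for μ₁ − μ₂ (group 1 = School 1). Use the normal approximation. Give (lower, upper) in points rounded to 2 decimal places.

Standard errors of each mean: 11.0/√121 = 1.0000 and 11.6/√185 = 0.8528.
SE(x̄₁ − x̄₂) = √(1.0000² + 0.8528²) = 1.3143 for independent samples with unequal variances.
With z* = 1.960, the margin is 1.960 × 1.3143 = 2.5760.
x̄₁ − x̄₂ = 66.8 − 57.1 = 9.7000; the interval is 9.7000 ± 2.5760 = (7.12, 12.28).

(7.12, 12.28)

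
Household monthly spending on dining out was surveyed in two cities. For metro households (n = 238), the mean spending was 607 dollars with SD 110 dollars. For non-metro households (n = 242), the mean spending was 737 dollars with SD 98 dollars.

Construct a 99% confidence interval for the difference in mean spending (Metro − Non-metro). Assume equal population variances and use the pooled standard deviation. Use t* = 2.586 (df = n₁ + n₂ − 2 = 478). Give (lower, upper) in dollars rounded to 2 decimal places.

(-154.58, -105.42)

Pooled variance s_p² = [237·110² + 241·98²] / (238+242−2) = 10841.5565, so s_p = 104.1228.
SE_diff = s_p·√(1/n₁ + 1/n₂) = 104.1228·√(1/238 + 1/242) = 9.5054.
t* = 2.586; margin = 2.586 × 9.5054 = 24.5810.
Difference = 607 − 737 = -130.0000.
-130.0000 ± 24.5810 → (-154.58, -105.42).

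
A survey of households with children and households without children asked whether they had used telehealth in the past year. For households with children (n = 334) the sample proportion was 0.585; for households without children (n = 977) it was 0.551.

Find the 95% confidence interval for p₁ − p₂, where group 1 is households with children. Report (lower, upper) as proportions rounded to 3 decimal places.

(-0.027, 0.095)

Each SE is √(p̂(1−p̂)/n): √(0.5850·0.4150/334) = 0.02696 and √(0.5510·0.4490/977) = 0.01591.
SE(p̂₁ − p̂₂) = √(SE₁² + SE₂²) = √(0.0007268416 + 0.0002531281) = 0.03130, since the two samples are independent.
At 95% confidence z* = 1.960; margin = 1.960 × 0.03130 = 0.06135.
The difference is 0.5850 − 0.5510 = 0.0340, so the interval is 0.0340 ± 0.06135 = (-0.027, 0.095).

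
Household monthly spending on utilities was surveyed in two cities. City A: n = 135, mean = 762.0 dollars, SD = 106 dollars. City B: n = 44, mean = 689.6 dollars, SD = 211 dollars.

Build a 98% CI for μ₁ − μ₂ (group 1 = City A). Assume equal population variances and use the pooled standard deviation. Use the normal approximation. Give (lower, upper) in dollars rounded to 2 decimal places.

(16.27, 128.53)

Pooled variance s_p² = [134·106² + 43·211²] / (135+44−2) = 19322.1864, so s_p = 139.0043.
SE_diff = s_p·√(1/n₁ + 1/n₂) = 139.0043·√(1/135 + 1/44) = 24.1302.
z* = 2.326; margin = 2.326 × 24.1302 = 56.1268.
Difference = 762.0 − 689.6 = 72.4000.
72.4000 ± 56.1268 → (16.27, 128.53).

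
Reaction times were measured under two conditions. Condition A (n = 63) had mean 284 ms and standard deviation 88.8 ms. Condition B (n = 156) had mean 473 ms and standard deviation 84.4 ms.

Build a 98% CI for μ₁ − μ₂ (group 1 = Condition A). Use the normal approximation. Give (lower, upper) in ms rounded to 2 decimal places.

SE₁ = s₁/√n₁ = 88.8/√63 = 11.1877; SE₂ = 84.4/√156 = 6.7574.
Independent samples, unequal variances: SE_diff = √(SE₁² + SE₂²) = √(125.16463129 + 45.66245476) = 13.0701.
z* = 2.326, so margin of error = 2.326 × 13.0701 = 30.4011.
Difference in means = 284 − 473 = -189.0000.
-189.0000 ± 30.4011 → (-219.40, -158.60).

(-219.40, -158.60)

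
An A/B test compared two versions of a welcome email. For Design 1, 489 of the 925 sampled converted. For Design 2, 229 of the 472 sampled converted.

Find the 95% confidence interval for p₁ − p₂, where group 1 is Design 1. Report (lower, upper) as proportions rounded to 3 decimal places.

Sample proportions: 489/925 = 0.5286, 229/472 = 0.4852.
Each SE is √(p̂(1−p̂)/n): √(0.5286·0.4714/925) = 0.01641 and √(0.4852·0.5148/472) = 0.02300.
SE(p̂₁ − p̂₂) = √(SE₁² + SE₂²) = √(0.0002692881 + 0.000529) = 0.02825, since the two samples are independent.
At 95% confidence z* = 1.960; margin = 1.960 × 0.02825 = 0.05537.
The difference is 0.5286 − 0.4852 = 0.0434, so the interval is 0.0434 ± 0.05537 = (-0.012, 0.099).

(-0.012, 0.099)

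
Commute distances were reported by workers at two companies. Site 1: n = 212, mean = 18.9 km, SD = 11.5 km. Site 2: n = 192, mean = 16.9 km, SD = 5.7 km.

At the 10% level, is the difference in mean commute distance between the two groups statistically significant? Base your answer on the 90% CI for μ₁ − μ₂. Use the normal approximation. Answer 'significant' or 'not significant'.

Standard errors of each mean: 11.5/√212 = 0.7898 and 5.7/√192 = 0.4114.
SE(x̄₁ − x̄₂) = √(0.7898² + 0.4114²) = 0.8905 for independent samples with unequal variances.
With z* = 1.645, the margin is 1.645 × 0.8905 = 1.4649.
x̄₁ − x̄₂ = 18.9 − 16.9 = 2.0000; the interval is 2.0000 ± 1.4649 = (0.5351, 3.4649).
The interval (0.5351, 3.4649) does not contain 0, so the difference is significant.

significant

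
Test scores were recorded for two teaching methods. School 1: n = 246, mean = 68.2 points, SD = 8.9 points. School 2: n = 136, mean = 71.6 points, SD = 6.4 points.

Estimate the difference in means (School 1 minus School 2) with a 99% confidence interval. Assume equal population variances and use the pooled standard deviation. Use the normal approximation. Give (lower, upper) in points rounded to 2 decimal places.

Pooled variance s_p² = [245·8.9² + 135·6.4²] / (246+136−2) = 65.6212, so s_p = 8.1007.
SE_diff = s_p·√(1/n₁ + 1/n₂) = 8.1007·√(1/246 + 1/136) = 0.8656.
z* = 2.576; margin = 2.576 × 0.8656 = 2.2298.
Difference = 68.2 − 71.6 = -3.4000.
-3.4000 ± 2.2298 → (-5.63, -1.17).

(-5.63, -1.17)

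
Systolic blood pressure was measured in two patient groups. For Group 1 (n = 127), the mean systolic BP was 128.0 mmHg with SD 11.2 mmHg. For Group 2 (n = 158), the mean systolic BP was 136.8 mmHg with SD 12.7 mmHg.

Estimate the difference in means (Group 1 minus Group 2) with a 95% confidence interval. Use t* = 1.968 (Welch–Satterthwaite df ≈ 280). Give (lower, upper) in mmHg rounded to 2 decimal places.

(-11.59, -6.01)

Standard errors of each mean: 11.2/√127 = 0.9938 and 12.7/√158 = 1.0104.
SE(x̄₁ − x̄₂) = √(0.9938² + 1.0104²) = 1.4172 for independent samples with unequal variances.
With t* = 1.968, the margin is 1.968 × 1.4172 = 2.7890.
x̄₁ − x̄₂ = 128.0 − 136.8 = -8.8000; the interval is -8.8000 ± 2.7890 = (-11.59, -6.01).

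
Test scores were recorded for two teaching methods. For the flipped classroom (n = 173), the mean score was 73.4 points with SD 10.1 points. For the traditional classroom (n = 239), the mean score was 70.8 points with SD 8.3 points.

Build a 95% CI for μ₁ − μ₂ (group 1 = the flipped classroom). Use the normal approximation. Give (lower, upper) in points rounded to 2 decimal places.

Standard errors of each mean: 10.1/√173 = 0.7679 and 8.3/√239 = 0.5369.
SE(x̄₁ − x̄₂) = √(0.7679² + 0.5369²) = 0.9370 for independent samples with unequal variances.
With z* = 1.960, the margin is 1.960 × 0.9370 = 1.8365.
x̄₁ − x̄₂ = 73.4 − 70.8 = 2.6000; the interval is 2.6000 ± 1.8365 = (0.76, 4.44).

(0.76, 4.44)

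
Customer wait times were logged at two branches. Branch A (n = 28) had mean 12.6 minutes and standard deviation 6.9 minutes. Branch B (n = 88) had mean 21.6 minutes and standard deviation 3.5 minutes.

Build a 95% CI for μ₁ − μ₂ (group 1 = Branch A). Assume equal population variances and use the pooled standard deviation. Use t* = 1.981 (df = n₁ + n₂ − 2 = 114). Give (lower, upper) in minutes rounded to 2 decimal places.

s_p = √[((n₁−1)s₁² + (n₂−1)s₂²)/(n₁+n₂−2)] = √[(27·6.9² + 87·3.5²)/114] = 4.5414.
SE = 4.5414·√(1/28 + 1/88) = 0.9854.
With t* = 1.981, margin = 1.981 × 0.9854 = 1.9521.
x̄₁ − x̄₂ = 12.6 − 21.6 = -9.0000; interval -9.0000 ± 1.9521 = (-10.95, -7.05).

(-10.95, -7.05)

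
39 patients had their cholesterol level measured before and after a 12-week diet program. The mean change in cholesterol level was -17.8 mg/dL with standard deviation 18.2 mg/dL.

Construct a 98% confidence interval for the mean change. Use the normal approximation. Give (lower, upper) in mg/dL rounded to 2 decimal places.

(-24.58, -11.02)

Paired design: SE = s_d/√n = 18.2/√39 = 2.9143.
z* = 2.326; margin of error = 2.326 × 2.9143 = 6.7787.
-17.8 ± 6.7787 → (-24.58, -11.02).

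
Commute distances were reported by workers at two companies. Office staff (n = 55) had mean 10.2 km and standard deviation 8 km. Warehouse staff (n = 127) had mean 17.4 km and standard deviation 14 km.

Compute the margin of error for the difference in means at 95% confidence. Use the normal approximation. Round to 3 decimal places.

Standard errors of each mean: 8/√55 = 1.0787 and 14/√127 = 1.2423.
SE(x̄₁ − x̄₂) = √(1.0787² + 1.2423²) = 1.6453 for independent samples with unequal variances.
With z* = 1.960, the margin is 1.960 × 1.6453 = 3.2248.

3.225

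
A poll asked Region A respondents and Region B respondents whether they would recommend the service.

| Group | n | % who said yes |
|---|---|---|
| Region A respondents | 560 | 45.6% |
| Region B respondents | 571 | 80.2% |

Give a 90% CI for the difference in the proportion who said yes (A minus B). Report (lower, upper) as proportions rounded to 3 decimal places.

(-0.390, -0.302)

The two standard errors are √(0.4560×0.5440/560) = 0.02105 and √(0.8020×0.1980/571) = 0.01668.
Because the samples are independent, SE_diff = √(0.02105² + 0.01668²) = 0.02686.
Using z* = 1.645 for 90%, ME = 1.645 × 0.02686 = 0.04418.
p̂₁ − p̂₂ = -0.3460; interval -0.3460 ± 0.04418 gives (-0.390, -0.302).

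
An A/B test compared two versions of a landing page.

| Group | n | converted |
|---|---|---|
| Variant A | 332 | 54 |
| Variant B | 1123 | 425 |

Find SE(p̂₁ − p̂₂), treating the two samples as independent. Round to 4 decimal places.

p̂₁ = 54/332 = 0.1627 and p̂₂ = 425/1123 = 0.3785.
SE₁ = √(p̂₁(1−p̂₁)/n₁) = √(0.1627·0.8373/332) = 0.02026; SE₂ = √(0.3785·0.6215/1123) = 0.01447.
Independent samples: SE of the difference = √(SE₁² + SE₂²) = √(0.0004104676 + 0.0002093809) = 0.02490.

0.0249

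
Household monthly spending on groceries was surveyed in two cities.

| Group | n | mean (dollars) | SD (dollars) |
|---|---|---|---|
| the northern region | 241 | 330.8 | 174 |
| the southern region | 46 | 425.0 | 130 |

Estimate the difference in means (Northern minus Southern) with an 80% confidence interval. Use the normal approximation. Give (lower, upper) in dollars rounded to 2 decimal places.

Standard errors of each mean: 174/√241 = 11.2083 and 130/√46 = 19.1675.
SE(x̄₁ − x̄₂) = √(11.2083² + 19.1675²) = 22.2040 for independent samples with unequal variances.
With z* = 1.282, the margin is 1.282 × 22.2040 = 28.4655.
x̄₁ − x̄₂ = 330.8 − 425.0 = -94.2000; the interval is -94.2000 ± 28.4655 = (-122.67, -65.73).

(-122.67, -65.73)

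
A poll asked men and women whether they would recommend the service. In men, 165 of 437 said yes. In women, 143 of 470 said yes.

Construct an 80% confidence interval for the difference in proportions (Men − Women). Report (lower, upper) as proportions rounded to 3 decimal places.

p̂₁ = 165/437 = 0.3776 and p̂₂ = 143/470 = 0.3043.
SE₁ = √(p̂₁(1−p̂₁)/n₁) = √(0.3776·0.6224/437) = 0.02319; SE₂ = √(0.3043·0.6957/470) = 0.02122.
Independent samples: SE of the difference = √(SE₁² + SE₂²) = √(0.0005377761 + 0.0004502884) = 0.03143.
z* for 80% confidence is 1.282, so the margin of error is 1.282 × 0.03143 = 0.04029.
Point estimate p̂₁ − p̂₂ = 0.3776 − 0.3043 = 0.0733.
0.0733 ± 0.04029 → (0.033, 0.114).

(0.033, 0.114)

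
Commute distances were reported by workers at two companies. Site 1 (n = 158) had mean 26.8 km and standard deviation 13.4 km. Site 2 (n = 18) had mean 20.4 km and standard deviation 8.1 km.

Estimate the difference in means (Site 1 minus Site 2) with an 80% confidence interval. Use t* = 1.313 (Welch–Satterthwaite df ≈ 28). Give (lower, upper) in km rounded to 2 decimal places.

(3.53, 9.27)

Per-group SEs: s₁/√n₁ = 13.4/√158 = 1.0660, s₂/√n₂ = 8.1/√18 = 1.9092.
Unpooled SE of the difference: √(1.136356 + 3.64504464) = 2.1866.
Margin of error = t* · SE = 1.313 × 2.1866 = 2.8710.
x̄₁ − x̄₂ = 26.8 − 20.4 = 6.4000.
CI: 6.4000 ± 2.8710 = (3.53, 9.27).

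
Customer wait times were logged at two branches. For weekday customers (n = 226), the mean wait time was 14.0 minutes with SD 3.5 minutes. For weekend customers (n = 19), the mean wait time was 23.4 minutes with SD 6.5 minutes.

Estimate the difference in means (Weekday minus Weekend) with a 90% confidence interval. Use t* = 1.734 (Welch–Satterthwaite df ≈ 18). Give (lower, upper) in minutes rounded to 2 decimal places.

SE₁ = s₁/√n₁ = 3.5/√226 = 0.2328; SE₂ = 6.5/√19 = 1.4912.
Independent samples, unequal variances: SE_diff = √(SE₁² + SE₂²) = √(0.05419584 + 2.22367744) = 1.5093.
t* = 1.734, so margin of error = 1.734 × 1.5093 = 2.6171.
Difference in means = 14.0 − 23.4 = -9.4000.
-9.4000 ± 2.6171 → (-12.02, -6.78).

(-12.02, -6.78)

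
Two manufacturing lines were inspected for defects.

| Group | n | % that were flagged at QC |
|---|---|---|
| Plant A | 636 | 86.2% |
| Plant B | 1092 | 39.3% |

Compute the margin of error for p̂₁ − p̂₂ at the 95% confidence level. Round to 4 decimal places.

0.0395

Each SE is √(p̂(1−p̂)/n): √(0.8620·0.1380/636) = 0.01368 and √(0.3930·0.6070/1092) = 0.01478.
SE(p̂₁ − p̂₂) = √(SE₁² + SE₂²) = √(0.0001871424 + 0.0002184484) = 0.02014, since the two samples are independent.
At 95% confidence z* = 1.960; margin = 1.960 × 0.02014 = 0.03947.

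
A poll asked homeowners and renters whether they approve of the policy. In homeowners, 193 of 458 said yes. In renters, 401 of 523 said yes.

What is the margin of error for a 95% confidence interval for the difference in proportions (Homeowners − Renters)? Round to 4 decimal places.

First, p̂₁ = 193/458 = 0.4214; p̂₂ = 401/523 = 0.7667.
The two standard errors are √(0.4214×0.5786/458) = 0.02307 and √(0.7667×0.2333/523) = 0.01849.
Because the samples are independent, SE_diff = √(0.02307² + 0.01849²) = 0.02957.
Using z* = 1.960 for 95%, ME = 1.960 × 0.02957 = 0.05796.

0.0580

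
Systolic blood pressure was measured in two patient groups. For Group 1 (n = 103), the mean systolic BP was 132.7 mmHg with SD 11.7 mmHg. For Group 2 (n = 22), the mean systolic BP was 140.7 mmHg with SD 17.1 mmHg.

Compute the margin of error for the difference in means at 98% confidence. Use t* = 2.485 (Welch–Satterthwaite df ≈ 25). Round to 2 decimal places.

9.50

Per-group SEs: s₁/√n₁ = 11.7/√103 = 1.1528, s₂/√n₂ = 17.1/√22 = 3.6457.
Unpooled SE of the difference: √(1.32894784 + 13.29112849) = 3.8236.
Margin of error = t* · SE = 2.485 × 3.8236 = 9.5016.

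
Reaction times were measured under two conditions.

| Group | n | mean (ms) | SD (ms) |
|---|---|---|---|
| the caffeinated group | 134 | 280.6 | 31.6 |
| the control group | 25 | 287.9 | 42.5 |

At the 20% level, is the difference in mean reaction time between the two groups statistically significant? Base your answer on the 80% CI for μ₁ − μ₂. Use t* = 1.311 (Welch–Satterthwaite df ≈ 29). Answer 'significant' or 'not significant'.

not significant

SE₁ = s₁/√n₁ = 31.6/√134 = 2.7298; SE₂ = 42.5/√25 = 8.5000.
Independent samples, unequal variances: SE_diff = √(SE₁² + SE₂²) = √(7.45180804 + 72.25) = 8.9276.
t* = 1.311, so margin of error = 1.311 × 8.9276 = 11.7041.
Difference in means = 280.6 − 287.9 = -7.3000.
-7.3000 ± 11.7041 → (-19.0041, 4.4041).
The interval (-19.0041, 4.4041) contains 0, so the difference is not significant.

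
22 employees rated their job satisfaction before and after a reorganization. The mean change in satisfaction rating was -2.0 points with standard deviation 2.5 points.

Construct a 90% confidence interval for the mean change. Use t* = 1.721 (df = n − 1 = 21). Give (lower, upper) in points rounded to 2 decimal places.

Paired design: SE = s_d/√n = 2.5/√22 = 0.5330.
t* = 1.721; margin of error = 1.721 × 0.5330 = 0.9173.
-2.0 ± 0.9173 → (-2.92, -1.08).

(-2.92, -1.08)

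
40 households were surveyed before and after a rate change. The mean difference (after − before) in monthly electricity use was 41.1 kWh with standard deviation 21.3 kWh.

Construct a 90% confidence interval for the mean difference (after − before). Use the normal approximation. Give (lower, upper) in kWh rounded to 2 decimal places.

(35.56, 46.64)

This is a matched-pairs design, so SE = s_d/√n = 21.3/√40 = 3.3678.
Margin = 1.645 × 3.3678 = 5.5400; the interval is 41.1 ± 5.5400 = (35.56, 46.64).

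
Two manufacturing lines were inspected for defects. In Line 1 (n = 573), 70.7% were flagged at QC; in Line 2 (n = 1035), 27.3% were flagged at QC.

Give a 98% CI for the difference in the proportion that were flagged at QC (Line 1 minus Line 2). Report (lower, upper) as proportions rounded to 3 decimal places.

(0.379, 0.489)

The two standard errors are √(0.7070×0.2930/573) = 0.01901 and √(0.2730×0.7270/1035) = 0.01385.
Because the samples are independent, SE_diff = √(0.01901² + 0.01385²) = 0.02352.
Using z* = 2.326 for 98%, ME = 2.326 × 0.02352 = 0.05471.
p̂₁ − p̂₂ = 0.4340; interval 0.4340 ± 0.05471 gives (0.379, 0.489).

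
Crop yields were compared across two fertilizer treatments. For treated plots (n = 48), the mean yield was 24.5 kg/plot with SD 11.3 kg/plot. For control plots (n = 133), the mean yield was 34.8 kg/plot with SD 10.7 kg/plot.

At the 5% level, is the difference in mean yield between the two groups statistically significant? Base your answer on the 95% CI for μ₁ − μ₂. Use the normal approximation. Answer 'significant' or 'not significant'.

significant

Standard errors of each mean: 11.3/√48 = 1.6310 and 10.7/√133 = 0.9278.
SE(x̄₁ − x̄₂) = √(1.6310² + 0.9278²) = 1.8764 for independent samples with unequal variances.
With z* = 1.960, the margin is 1.960 × 1.8764 = 3.6777.
x̄₁ − x̄₂ = 24.5 − 34.8 = -10.3000; the interval is -10.3000 ± 3.6777 = (-13.9777, -6.6223).
The interval (-13.9777, -6.6223) does not contain 0, so the difference is significant.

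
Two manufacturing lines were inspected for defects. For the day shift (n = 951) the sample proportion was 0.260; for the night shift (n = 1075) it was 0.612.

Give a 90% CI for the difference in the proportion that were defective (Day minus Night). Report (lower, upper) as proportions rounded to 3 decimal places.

(-0.386, -0.318)

SE₁ = √(p̂₁(1−p̂₁)/n₁) = √(0.2600·0.7400/951) = 0.01422; SE₂ = √(0.6120·0.3880/1075) = 0.01486.
Independent samples: SE of the difference = √(SE₁² + SE₂²) = √(0.0002022084 + 0.0002208196) = 0.02057.
z* for 90% confidence is 1.645, so the margin of error is 1.645 × 0.02057 = 0.03384.
Point estimate p̂₁ − p̂₂ = 0.2600 − 0.6120 = -0.3520.
-0.3520 ± 0.03384 → (-0.386, -0.318).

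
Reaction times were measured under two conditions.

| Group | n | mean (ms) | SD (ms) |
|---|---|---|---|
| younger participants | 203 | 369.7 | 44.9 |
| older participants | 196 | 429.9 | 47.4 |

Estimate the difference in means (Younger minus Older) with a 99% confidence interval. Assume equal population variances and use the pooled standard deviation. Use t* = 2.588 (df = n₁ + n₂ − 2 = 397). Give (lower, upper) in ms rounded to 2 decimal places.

(-72.16, -48.24)

Pooled variance s_p² = [202·44.9² + 195·47.4²] / (203+196−2) = 2129.3507, so s_p = 46.1449.
SE_diff = s_p·√(1/n₁ + 1/n₂) = 46.1449·√(1/203 + 1/196) = 4.6210.
t* = 2.588; margin = 2.588 × 4.6210 = 11.9591.
Difference = 369.7 − 429.9 = -60.2000.
-60.2000 ± 11.9591 → (-72.16, -48.24).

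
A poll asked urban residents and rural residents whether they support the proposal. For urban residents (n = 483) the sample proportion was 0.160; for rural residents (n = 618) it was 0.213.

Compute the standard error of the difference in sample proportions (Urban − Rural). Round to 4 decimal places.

Each SE is √(p̂(1−p̂)/n): √(0.1600·0.8400/483) = 0.01668 and √(0.2130·0.7870/618) = 0.01647.
SE(p̂₁ − p̂₂) = √(SE₁² + SE₂²) = √(0.0002782224 + 0.0002712609) = 0.02344, since the two samples are independent.

0.0234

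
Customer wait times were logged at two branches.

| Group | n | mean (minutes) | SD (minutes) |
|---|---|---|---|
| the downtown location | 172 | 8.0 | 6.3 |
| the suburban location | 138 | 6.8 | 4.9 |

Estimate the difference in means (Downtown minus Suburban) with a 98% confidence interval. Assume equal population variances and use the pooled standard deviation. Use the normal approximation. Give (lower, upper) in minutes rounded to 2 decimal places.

(-0.32, 2.72)

s_p = √[((n₁−1)s₁² + (n₂−1)s₂²)/(n₁+n₂−2)] = √[(171·6.3² + 137·4.9²)/308] = 5.7197.
SE = 5.7197·√(1/172 + 1/138) = 0.6537.
With z* = 2.326, margin = 2.326 × 0.6537 = 1.5205.
x̄₁ − x̄₂ = 8.0 − 6.8 = 1.2000; interval 1.2000 ± 1.5205 = (-0.32, 2.72).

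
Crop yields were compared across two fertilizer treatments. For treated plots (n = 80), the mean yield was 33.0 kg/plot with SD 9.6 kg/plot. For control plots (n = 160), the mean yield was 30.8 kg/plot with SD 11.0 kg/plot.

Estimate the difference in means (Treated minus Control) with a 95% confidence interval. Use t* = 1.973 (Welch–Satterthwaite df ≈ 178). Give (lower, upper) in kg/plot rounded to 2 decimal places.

SE₁ = s₁/√n₁ = 9.6/√80 = 1.0733; SE₂ = 11.0/√160 = 0.8696.
Independent samples, unequal variances: SE_diff = √(SE₁² + SE₂²) = √(1.15197289 + 0.75620416) = 1.3814.
t* = 1.973, so margin of error = 1.973 × 1.3814 = 2.7255.
Difference in means = 33.0 − 30.8 = 2.2000.
2.2000 ± 2.7255 → (-0.53, 4.93).

(-0.53, 4.93)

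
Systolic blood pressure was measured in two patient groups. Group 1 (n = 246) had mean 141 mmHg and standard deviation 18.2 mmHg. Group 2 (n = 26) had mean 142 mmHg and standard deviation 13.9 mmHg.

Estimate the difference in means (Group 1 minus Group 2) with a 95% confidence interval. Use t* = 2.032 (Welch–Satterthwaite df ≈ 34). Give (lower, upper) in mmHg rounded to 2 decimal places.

(-7.02, 5.02)

Standard errors of each mean: 18.2/√246 = 1.1604 and 13.9/√26 = 2.7260.
SE(x̄₁ − x̄₂) = √(1.1604² + 2.7260²) = 2.9627 for independent samples with unequal variances.
With t* = 2.032, the margin is 2.032 × 2.9627 = 6.0202.
x̄₁ − x̄₂ = 141 − 142 = -1.0000; the interval is -1.0000 ± 6.0202 = (-7.02, 5.02).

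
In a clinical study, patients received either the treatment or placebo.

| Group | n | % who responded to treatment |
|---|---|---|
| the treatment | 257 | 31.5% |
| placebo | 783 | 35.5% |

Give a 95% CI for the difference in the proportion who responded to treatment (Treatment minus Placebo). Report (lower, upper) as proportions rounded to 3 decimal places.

Each SE is √(p̂(1−p̂)/n): √(0.3150·0.6850/257) = 0.02898 and √(0.3550·0.6450/783) = 0.01710.
SE(p̂₁ − p̂₂) = √(SE₁² + SE₂²) = √(0.0008398404 + 0.00029241) = 0.03365, since the two samples are independent.
At 95% confidence z* = 1.960; margin = 1.960 × 0.03365 = 0.06595.
The difference is 0.3150 − 0.3550 = -0.0400, so the interval is -0.0400 ± 0.06595 = (-0.106, 0.026).

(-0.106, 0.026)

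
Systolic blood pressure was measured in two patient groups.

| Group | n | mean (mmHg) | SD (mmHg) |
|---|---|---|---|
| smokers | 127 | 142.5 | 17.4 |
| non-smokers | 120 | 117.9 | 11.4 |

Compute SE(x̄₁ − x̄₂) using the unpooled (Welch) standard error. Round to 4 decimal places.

1.8620

SE₁ = s₁/√n₁ = 17.4/√127 = 1.5440; SE₂ = 11.4/√120 = 1.0407.
Independent samples, unequal variances: SE_diff = √(SE₁² + SE₂²) = √(2.383936 + 1.08305649) = 1.8620.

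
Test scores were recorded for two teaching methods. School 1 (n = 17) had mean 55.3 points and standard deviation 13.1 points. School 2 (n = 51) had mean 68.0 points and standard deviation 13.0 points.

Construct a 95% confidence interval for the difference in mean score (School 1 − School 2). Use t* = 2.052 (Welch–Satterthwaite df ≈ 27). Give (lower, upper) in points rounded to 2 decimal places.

(-20.21, -5.19)

Per-group SEs: s₁/√n₁ = 13.1/√17 = 3.1772, s₂/√n₂ = 13.0/√51 = 1.8204.
Unpooled SE of the difference: √(10.09459984 + 3.31385616) = 3.6618.
Margin of error = t* · SE = 2.052 × 3.6618 = 7.5140.
x̄₁ − x̄₂ = 55.3 − 68.0 = -12.7000.
CI: -12.7000 ± 7.5140 = (-20.21, -5.19).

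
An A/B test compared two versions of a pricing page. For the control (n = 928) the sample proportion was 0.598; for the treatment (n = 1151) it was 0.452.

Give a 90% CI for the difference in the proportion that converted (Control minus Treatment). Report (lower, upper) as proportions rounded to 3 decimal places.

The two standard errors are √(0.5980×0.4020/928) = 0.01609 and √(0.4520×0.5480/1151) = 0.01467.
Because the samples are independent, SE_diff = √(0.01609² + 0.01467²) = 0.02177.
Using z* = 1.645 for 90%, ME = 1.645 × 0.02177 = 0.03581.
p̂₁ − p̂₂ = 0.1460; interval 0.1460 ± 0.03581 gives (0.110, 0.182).

(0.110, 0.182)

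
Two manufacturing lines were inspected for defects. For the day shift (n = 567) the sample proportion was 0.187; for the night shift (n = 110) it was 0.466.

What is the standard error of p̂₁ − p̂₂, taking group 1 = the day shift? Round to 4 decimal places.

The two standard errors are √(0.1870×0.8130/567) = 0.01637 and √(0.4660×0.5340/110) = 0.04756.
Because the samples are independent, SE_diff = √(0.01637² + 0.04756²) = 0.05030.

0.0503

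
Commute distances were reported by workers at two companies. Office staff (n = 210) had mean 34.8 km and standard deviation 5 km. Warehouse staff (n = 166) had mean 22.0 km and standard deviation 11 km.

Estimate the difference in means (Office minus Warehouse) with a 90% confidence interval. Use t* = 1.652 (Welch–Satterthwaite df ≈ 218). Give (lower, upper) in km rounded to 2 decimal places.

Per-group SEs: s₁/√n₁ = 5/√210 = 0.3450, s₂/√n₂ = 11/√166 = 0.8538.
Unpooled SE of the difference: √(0.119025 + 0.72897444) = 0.9209.
Margin of error = t* · SE = 1.652 × 0.9209 = 1.5213.
x̄₁ − x̄₂ = 34.8 − 22.0 = 12.8000.
CI: 12.8000 ± 1.5213 = (11.28, 14.32).

(11.28, 14.32)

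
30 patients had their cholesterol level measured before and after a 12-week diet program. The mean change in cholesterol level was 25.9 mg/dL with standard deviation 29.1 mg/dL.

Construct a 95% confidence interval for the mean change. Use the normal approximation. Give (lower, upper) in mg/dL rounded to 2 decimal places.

This is a matched-pairs design, so SE = s_d/√n = 29.1/√30 = 5.3129.
Margin = 1.960 × 5.3129 = 10.4133; the interval is 25.9 ± 10.4133 = (15.49, 36.31).

(15.49, 36.31)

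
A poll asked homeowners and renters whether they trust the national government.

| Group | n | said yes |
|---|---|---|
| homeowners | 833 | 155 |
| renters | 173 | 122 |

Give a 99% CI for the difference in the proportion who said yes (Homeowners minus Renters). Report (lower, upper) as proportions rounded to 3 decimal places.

First, p̂₁ = 155/833 = 0.1861; p̂₂ = 122/173 = 0.7052.
The two standard errors are √(0.1861×0.8139/833) = 0.01348 and √(0.7052×0.2948/173) = 0.03467.
Because the samples are independent, SE_diff = √(0.01348² + 0.03467²) = 0.03720.
Using z* = 2.576 for 99%, ME = 2.576 × 0.03720 = 0.09583.
p̂₁ − p̂₂ = -0.5191; interval -0.5191 ± 0.09583 gives (-0.615, -0.423).

(-0.615, -0.423)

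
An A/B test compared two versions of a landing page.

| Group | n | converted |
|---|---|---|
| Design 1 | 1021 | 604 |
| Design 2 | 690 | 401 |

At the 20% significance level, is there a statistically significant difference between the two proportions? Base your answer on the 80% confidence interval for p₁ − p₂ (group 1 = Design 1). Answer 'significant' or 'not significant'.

p̂₁ = 604/1021 = 0.5916 and p̂₂ = 401/690 = 0.5812.
SE₁ = √(p̂₁(1−p̂₁)/n₁) = √(0.5916·0.4084/1021) = 0.01538; SE₂ = √(0.5812·0.4188/690) = 0.01878.
Independent samples: SE of the difference = √(SE₁² + SE₂²) = √(0.0002365444 + 0.0003526884) = 0.02427.
z* for 80% confidence is 1.282, so the margin of error is 1.282 × 0.02427 = 0.03111.
Point estimate p̂₁ − p̂₂ = 0.5916 − 0.5812 = 0.0104.
0.0104 ± 0.03111 → (-0.02071, 0.04151).
The interval (-0.02071, 0.04151) contains 0, so the difference is not significant.

not significant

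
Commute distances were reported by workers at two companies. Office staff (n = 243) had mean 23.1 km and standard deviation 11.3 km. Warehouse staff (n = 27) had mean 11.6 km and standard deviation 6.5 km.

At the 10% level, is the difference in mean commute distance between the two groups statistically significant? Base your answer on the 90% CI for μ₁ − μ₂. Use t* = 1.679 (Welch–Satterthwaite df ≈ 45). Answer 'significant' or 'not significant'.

Standard errors of each mean: 11.3/√243 = 0.7249 and 6.5/√27 = 1.2509.
SE(x̄₁ − x̄₂) = √(0.7249² + 1.2509²) = 1.4458 for independent samples with unequal variances.
With t* = 1.679, the margin is 1.679 × 1.4458 = 2.4275.
x̄₁ − x̄₂ = 23.1 − 11.6 = 11.5000; the interval is 11.5000 ± 2.4275 = (9.0725, 13.9275).
The interval (9.0725, 13.9275) does not contain 0, so the difference is significant.

significant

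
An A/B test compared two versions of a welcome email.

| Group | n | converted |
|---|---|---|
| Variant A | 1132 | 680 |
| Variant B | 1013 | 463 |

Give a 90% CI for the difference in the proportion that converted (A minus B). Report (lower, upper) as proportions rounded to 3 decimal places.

First, p̂₁ = 680/1132 = 0.6007; p̂₂ = 463/1013 = 0.4571.
The two standard errors are √(0.6007×0.3993/1132) = 0.01456 and √(0.4571×0.5429/1013) = 0.01565.
Because the samples are independent, SE_diff = √(0.01456² + 0.01565²) = 0.02138.
Using z* = 1.645 for 90%, ME = 1.645 × 0.02138 = 0.03517.
p̂₁ − p̂₂ = 0.1436; interval 0.1436 ± 0.03517 gives (0.108, 0.179).

(0.108, 0.179)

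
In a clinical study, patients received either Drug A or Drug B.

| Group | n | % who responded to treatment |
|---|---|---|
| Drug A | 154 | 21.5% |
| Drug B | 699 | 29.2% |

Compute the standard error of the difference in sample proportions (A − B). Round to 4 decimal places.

SE₁ = √(p̂₁(1−p̂₁)/n₁) = √(0.2150·0.7850/154) = 0.03311; SE₂ = √(0.2920·0.7080/699) = 0.01720.
Independent samples: SE of the difference = √(SE₁² + SE₂²) = √(0.0010962721 + 0.00029584) = 0.03731.

0.0373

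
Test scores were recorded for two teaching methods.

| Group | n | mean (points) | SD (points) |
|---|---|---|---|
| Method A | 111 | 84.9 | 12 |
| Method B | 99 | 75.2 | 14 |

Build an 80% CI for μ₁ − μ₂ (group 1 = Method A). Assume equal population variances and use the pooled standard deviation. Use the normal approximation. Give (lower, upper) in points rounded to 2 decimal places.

s_p = √[((n₁−1)s₁² + (n₂−1)s₂²)/(n₁+n₂−2)] = √[(110·12² + 98·14²)/208] = 12.9808.
SE = 12.9808·√(1/111 + 1/99) = 1.7945.
With z* = 1.282, margin = 1.282 × 1.7945 = 2.3005.
x̄₁ − x̄₂ = 84.9 − 75.2 = 9.7000; interval 9.7000 ± 2.3005 = (7.40, 12.00).

(7.40, 12.00)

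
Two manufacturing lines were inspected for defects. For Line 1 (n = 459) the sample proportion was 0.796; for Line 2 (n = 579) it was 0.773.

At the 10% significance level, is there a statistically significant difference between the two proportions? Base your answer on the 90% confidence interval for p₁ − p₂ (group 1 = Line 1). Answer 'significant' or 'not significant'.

Each SE is √(p̂(1−p̂)/n): √(0.7960·0.2040/459) = 0.01881 and √(0.7730·0.2270/579) = 0.01741.
SE(p̂₁ − p̂₂) = √(SE₁² + SE₂²) = √(0.0003538161 + 0.0003031081) = 0.02563, since the two samples are independent.
At 90% confidence z* = 1.645; margin = 1.645 × 0.02563 = 0.04216.
The difference is 0.7960 − 0.7730 = 0.0230, so the interval is 0.0230 ± 0.04216 = (-0.01916, 0.06516).
The interval (-0.01916, 0.06516) contains 0, so the difference is not significant.

not significant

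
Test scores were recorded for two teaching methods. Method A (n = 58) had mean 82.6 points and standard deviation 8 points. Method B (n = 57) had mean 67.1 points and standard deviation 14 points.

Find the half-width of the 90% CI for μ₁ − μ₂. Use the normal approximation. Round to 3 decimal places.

Per-group SEs: s₁/√n₁ = 8/√58 = 1.0505, s₂/√n₂ = 14/√57 = 1.8543.
Unpooled SE of the difference: √(1.10355025 + 3.43842849) = 2.1312.
Margin of error = z* · SE = 1.645 × 2.1312 = 3.5058.

3.506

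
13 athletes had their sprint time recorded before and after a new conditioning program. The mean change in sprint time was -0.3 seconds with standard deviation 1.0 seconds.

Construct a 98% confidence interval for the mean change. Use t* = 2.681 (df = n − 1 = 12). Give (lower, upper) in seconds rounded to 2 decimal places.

Paired design: SE = s_d/√n = 1.0/√13 = 0.2774.
t* = 2.681; margin of error = 2.681 × 0.2774 = 0.7437.
-0.3 ± 0.7437 → (-1.04, 0.44).

(-1.04, 0.44)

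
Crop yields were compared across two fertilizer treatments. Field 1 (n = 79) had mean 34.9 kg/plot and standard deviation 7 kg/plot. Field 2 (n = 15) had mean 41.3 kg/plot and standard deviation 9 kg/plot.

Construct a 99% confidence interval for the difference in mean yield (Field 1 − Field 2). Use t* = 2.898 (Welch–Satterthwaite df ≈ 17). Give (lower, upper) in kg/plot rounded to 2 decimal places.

SE₁ = s₁/√n₁ = 7/√79 = 0.7876; SE₂ = 9/√15 = 2.3238.
Independent samples, unequal variances: SE_diff = √(SE₁² + SE₂²) = √(0.62031376 + 5.40004644) = 2.4536.
t* = 2.898, so margin of error = 2.898 × 2.4536 = 7.1105.
Difference in means = 34.9 − 41.3 = -6.4000.
-6.4000 ± 7.1105 → (-13.51, 0.71).

(-13.51, 0.71)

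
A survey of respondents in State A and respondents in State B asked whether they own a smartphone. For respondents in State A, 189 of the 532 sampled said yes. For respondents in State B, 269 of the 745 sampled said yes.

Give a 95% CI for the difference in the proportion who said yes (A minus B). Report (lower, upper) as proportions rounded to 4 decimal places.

First, p̂₁ = 189/532 = 0.3553; p̂₂ = 269/745 = 0.3611.
The two standard errors are √(0.3553×0.6447/532) = 0.02075 and √(0.3611×0.6389/745) = 0.01760.
Because the samples are independent, SE_diff = √(0.02075² + 0.01760²) = 0.02721.
Using z* = 1.960 for 95%, ME = 1.960 × 0.02721 = 0.05333.
p̂₁ − p̂₂ = -0.0058; interval -0.0058 ± 0.05333 gives (-0.0591, 0.0475).

(-0.0591, 0.0475)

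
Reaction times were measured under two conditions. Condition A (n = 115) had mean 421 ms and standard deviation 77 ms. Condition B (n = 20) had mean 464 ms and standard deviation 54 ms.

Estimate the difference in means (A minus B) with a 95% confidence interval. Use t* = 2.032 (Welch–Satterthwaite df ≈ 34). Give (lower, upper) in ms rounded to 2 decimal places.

Per-group SEs: s₁/√n₁ = 77/√115 = 7.1803, s₂/√n₂ = 54/√20 = 12.0748.
Unpooled SE of the difference: √(51.55670809 + 145.80079504) = 14.0484.
Margin of error = t* · SE = 2.032 × 14.0484 = 28.5463.
x̄₁ − x̄₂ = 421 − 464 = -43.0000.
CI: -43.0000 ± 28.5463 = (-71.55, -14.45).

(-71.55, -14.45)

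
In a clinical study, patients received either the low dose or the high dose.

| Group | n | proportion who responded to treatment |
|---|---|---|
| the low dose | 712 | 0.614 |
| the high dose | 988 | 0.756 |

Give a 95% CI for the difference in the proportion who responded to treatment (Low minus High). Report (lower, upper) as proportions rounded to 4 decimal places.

SE₁ = √(p̂₁(1−p̂₁)/n₁) = √(0.6140·0.3860/712) = 0.01824; SE₂ = √(0.7560·0.2440/988) = 0.01366.
Independent samples: SE of the difference = √(SE₁² + SE₂²) = √(0.0003326976 + 0.0001865956) = 0.02279.
z* for 95% confidence is 1.960, so the margin of error is 1.960 × 0.02279 = 0.04467.
Point estimate p̂₁ − p̂₂ = 0.6140 − 0.7560 = -0.1420.
-0.1420 ± 0.04467 → (-0.1867, -0.0973).

(-0.1867, -0.0973)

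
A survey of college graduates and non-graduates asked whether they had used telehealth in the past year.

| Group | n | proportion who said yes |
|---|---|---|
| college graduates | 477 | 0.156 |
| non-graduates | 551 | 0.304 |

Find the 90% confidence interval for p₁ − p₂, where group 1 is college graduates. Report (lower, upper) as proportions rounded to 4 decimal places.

(-0.1903, -0.1057)

Each SE is √(p̂(1−p̂)/n): √(0.1560·0.8440/477) = 0.01661 and √(0.3040·0.6960/551) = 0.01960.
SE(p̂₁ − p̂₂) = √(SE₁² + SE₂²) = √(0.0002758921 + 0.00038416) = 0.02569, since the two samples are independent.
At 90% confidence z* = 1.645; margin = 1.645 × 0.02569 = 0.04226.
The difference is 0.1560 − 0.3040 = -0.1480, so the interval is -0.1480 ± 0.04226 = (-0.1903, -0.1057).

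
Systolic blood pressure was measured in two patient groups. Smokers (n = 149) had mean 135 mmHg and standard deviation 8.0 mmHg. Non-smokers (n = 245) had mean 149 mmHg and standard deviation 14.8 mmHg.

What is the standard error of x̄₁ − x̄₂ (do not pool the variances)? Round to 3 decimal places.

Per-group SEs: s₁/√n₁ = 8.0/√149 = 0.6554, s₂/√n₂ = 14.8/√245 = 0.9455.
Unpooled SE of the difference: √(0.42954916 + 0.89397025) = 1.1504.

1.150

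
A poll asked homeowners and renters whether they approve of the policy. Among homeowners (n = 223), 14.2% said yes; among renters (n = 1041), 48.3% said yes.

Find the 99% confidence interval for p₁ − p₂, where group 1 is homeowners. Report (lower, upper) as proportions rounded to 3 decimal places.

(-0.413, -0.269)

SE₁ = √(p̂₁(1−p̂₁)/n₁) = √(0.1420·0.8580/223) = 0.02337; SE₂ = √(0.4830·0.5170/1041) = 0.01549.
Independent samples: SE of the difference = √(SE₁² + SE₂²) = √(0.0005461569 + 0.0002399401) = 0.02804.
z* for 99% confidence is 2.576, so the margin of error is 2.576 × 0.02804 = 0.07223.
Point estimate p̂₁ − p̂₂ = 0.1420 − 0.4830 = -0.3410.
-0.3410 ± 0.07223 → (-0.413, -0.269).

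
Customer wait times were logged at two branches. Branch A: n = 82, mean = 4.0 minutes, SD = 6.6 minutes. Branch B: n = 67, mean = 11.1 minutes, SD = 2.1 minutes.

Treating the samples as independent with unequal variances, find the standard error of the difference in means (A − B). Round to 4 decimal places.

0.7727

Standard errors of each mean: 6.6/√82 = 0.7288 and 2.1/√67 = 0.2566.
SE(x̄₁ − x̄₂) = √(0.7288² + 0.2566²) = 0.7727 for independent samples with unequal variances.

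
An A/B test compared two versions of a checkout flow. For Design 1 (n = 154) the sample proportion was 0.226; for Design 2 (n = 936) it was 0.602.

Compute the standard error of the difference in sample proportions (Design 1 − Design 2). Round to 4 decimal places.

Each SE is √(p̂(1−p̂)/n): √(0.2260·0.7740/154) = 0.03370 and √(0.6020·0.3980/936) = 0.01600.
SE(p̂₁ − p̂₂) = √(SE₁² + SE₂²) = √(0.00113569 + 0.000256) = 0.03731, since the two samples are independent.

0.0373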